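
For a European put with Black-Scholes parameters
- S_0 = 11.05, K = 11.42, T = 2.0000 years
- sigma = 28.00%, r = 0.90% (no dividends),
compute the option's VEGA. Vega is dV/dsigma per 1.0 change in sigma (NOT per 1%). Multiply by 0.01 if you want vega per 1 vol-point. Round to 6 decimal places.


Answer: Vega = 6.154737

Derivation:
d1 = 0.1602713677; d2 = -0.2357084297
phi(d1) = 0.3938512461; exp(-qT) = 1.0000000000; exp(-rT) = 0.9821610324
Vega = S * exp(-qT) * phi(d1) * sqrt(T) = 11.0500 * 1.0000000000 * 0.3938512461 * 1.4142135624 = 6.154737


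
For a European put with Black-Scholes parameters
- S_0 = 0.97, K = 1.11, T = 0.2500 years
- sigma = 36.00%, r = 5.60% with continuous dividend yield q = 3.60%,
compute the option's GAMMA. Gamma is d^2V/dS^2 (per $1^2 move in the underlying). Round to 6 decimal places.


Answer: Gamma = 1.855401

Derivation:
d1 = -0.6312179045; d2 = -0.8112179045
phi(d1) = 0.3268818283; exp(-qT) = 0.9910403788; exp(-rT) = 0.9860975443
Gamma = exp(-qT) * phi(d1) / (S * sigma * sqrt(T)) = 0.9910403788 * 0.3268818283 / (0.9700 * 0.3600 * 0.5000000000) = 1.855401


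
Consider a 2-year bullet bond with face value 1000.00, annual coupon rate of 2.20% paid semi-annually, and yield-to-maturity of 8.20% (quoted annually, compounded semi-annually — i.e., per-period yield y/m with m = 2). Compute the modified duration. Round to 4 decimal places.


Answer: Modified duration = 1.8880

Derivation:
Coupon per period c = face * coupon_rate / m = 11.000000
Periods per year m = 2; per-period yield y/m = 0.041000
Number of cashflows N = 4
Cashflows (t years, CF_t, discount factor 1/(1+y/m)^(m*t), PV):
  t = 0.5000: CF_t = 11.000000, DF = 0.960615, PV = 10.566763
  t = 1.0000: CF_t = 11.000000, DF = 0.922781, PV = 10.150589
  t = 1.5000: CF_t = 11.000000, DF = 0.886437, PV = 9.750806
  t = 2.0000: CF_t = 1011.000000, DF = 0.851524, PV = 860.891139
Price P = sum_t PV_t = 891.359296
First compute Macaulay numerator sum_t t * PV_t:
  t * PV_t at t = 0.5000: 5.283381
  t * PV_t at t = 1.0000: 10.150589
  t * PV_t at t = 1.5000: 14.626208
  t * PV_t at t = 2.0000: 1721.782277
Macaulay duration D = 1751.842456 / 891.359296 = 1.965361
Modified duration = D / (1 + y/m) = 1.965361 / (1 + 0.041000) = 1.887954


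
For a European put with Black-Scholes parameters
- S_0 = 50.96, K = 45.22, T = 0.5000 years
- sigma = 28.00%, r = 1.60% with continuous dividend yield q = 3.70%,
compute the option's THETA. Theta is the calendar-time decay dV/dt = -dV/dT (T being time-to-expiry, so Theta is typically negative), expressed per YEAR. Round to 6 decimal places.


Answer: Theta = -3.443582

Derivation:
d1 = 0.6495358866; d2 = 0.4515459879
phi(d1) = 0.3230697718; exp(-qT) = 0.9816700746; exp(-rT) = 0.9920319148
Theta = -S*exp(-qT)*phi(d1)*sigma/(2*sqrt(T)) + r*K*exp(-rT)*N(-d2) - q*S*exp(-qT)*N(-d1)
N(-d1) = 0.2579960292; N(-d2) = 0.3257980440; sqrt(T) = 0.7071067812
Term 1 = -50.9600 * 0.9816700746 * 0.3230697718 * 0.2800 / (2 * 0.7071067812) = -3.1998846998
Term 2 = 0.0160 * 45.2200 * 0.9920319148 * 0.3257980440 = 0.2338431526
Term 3 = -0.0370 * 50.9600 * 0.9816700746 * 0.2579960292 = -0.4775399585
Theta = -3.1998846998 + (0.2338431526) + (-0.4775399585) = -3.443582


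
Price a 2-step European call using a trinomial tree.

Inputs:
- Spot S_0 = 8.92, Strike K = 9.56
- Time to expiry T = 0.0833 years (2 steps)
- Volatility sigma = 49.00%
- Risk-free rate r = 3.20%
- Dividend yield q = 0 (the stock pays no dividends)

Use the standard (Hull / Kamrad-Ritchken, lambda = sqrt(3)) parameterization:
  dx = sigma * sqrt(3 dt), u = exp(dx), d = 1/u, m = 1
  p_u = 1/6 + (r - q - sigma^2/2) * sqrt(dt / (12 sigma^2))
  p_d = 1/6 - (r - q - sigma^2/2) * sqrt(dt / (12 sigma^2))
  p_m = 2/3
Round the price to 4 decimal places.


dt = T/N = 0.041650; dx = sigma*sqrt(3*dt) = 0.173207
u = exp(dx) = 1.189112; d = 1/u = 0.840964
p_u = 0.156080, p_m = 0.666667, p_d = 0.177253
Discount per step: exp(-r*dt) = 0.998668
Stock lattice S(k, j) with j the centered position index:
  k=0: S(0,+0) = 8.9200
  k=1: S(1,-1) = 7.5014; S(1,+0) = 8.9200; S(1,+1) = 10.6069
  k=2: S(2,-2) = 6.3084; S(2,-1) = 7.5014; S(2,+0) = 8.9200; S(2,+1) = 10.6069; S(2,+2) = 12.6128
Terminal payoffs V(N, j) = max(S_T - K, 0):
  V(2,-2) = 0.000000; V(2,-1) = 0.000000; V(2,+0) = 0.000000; V(2,+1) = 1.046876; V(2,+2) = 3.052760
Backward induction: V(k, j) = exp(-r*dt) * [p_u * V(k+1, j+1) + p_m * V(k+1, j) + p_d * V(k+1, j-1)]
  V(1,-1) = exp(-r*dt) * [p_u*0.000000 + p_m*0.000000 + p_d*0.000000] = 0.000000
  V(1,+0) = exp(-r*dt) * [p_u*1.046876 + p_m*0.000000 + p_d*0.000000] = 0.163179
  V(1,+1) = exp(-r*dt) * [p_u*3.052760 + p_m*1.046876 + p_d*0.000000] = 1.172828
  V(0,+0) = exp(-r*dt) * [p_u*1.172828 + p_m*0.163179 + p_d*0.000000] = 0.291453

Answer: Price = V(0,0) = 0.2915


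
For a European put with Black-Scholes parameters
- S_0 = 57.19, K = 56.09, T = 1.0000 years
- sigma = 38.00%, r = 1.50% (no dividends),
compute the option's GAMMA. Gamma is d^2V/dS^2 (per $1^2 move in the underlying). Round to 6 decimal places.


d1 = 0.2805829326; d2 = -0.0994170674
phi(d1) = 0.3835436194; exp(-qT) = 1.0000000000; exp(-rT) = 0.9851119396
Gamma = exp(-qT) * phi(d1) / (S * sigma * sqrt(T)) = 1.0000000000 * 0.3835436194 / (57.1900 * 0.3800 * 1.0000000000) = 0.017649

Answer: Gamma = 0.017649


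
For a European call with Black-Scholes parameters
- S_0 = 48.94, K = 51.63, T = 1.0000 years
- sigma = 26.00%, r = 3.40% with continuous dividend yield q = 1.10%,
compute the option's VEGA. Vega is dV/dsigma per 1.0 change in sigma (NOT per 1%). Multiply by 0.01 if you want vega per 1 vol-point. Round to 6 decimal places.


Answer: Vega = 19.309098

Derivation:
d1 = 0.0126621505; d2 = -0.2473378495
phi(d1) = 0.3989103005; exp(-qT) = 0.9890602788; exp(-rT) = 0.9665715046
Vega = S * exp(-qT) * phi(d1) * sqrt(T) = 48.9400 * 0.9890602788 * 0.3989103005 * 1.0000000000 = 19.309098


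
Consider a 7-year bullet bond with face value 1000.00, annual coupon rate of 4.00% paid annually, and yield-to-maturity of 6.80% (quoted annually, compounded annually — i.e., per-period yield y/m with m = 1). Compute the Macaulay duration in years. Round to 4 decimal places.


Coupon per period c = face * coupon_rate / m = 40.000000
Periods per year m = 1; per-period yield y/m = 0.068000
Number of cashflows N = 7
Cashflows (t years, CF_t, discount factor 1/(1+y/m)^(m*t), PV):
  t = 1.0000: CF_t = 40.000000, DF = 0.936330, PV = 37.453184
  t = 2.0000: CF_t = 40.000000, DF = 0.876713, PV = 35.068524
  t = 3.0000: CF_t = 40.000000, DF = 0.820892, PV = 32.835697
  t = 4.0000: CF_t = 40.000000, DF = 0.768626, PV = 30.745034
  t = 5.0000: CF_t = 40.000000, DF = 0.719687, PV = 28.787485
  t = 6.0000: CF_t = 40.000000, DF = 0.673864, PV = 26.954574
  t = 7.0000: CF_t = 1040.000000, DF = 0.630959, PV = 656.197498
Price P = sum_t PV_t = 848.041996
Macaulay numerator sum_t t * PV_t:
  t * PV_t at t = 1.0000: 37.453184
  t * PV_t at t = 2.0000: 70.137048
  t * PV_t at t = 3.0000: 98.507090
  t * PV_t at t = 4.0000: 122.980137
  t * PV_t at t = 5.0000: 143.937426
  t * PV_t at t = 6.0000: 161.727445
  t * PV_t at t = 7.0000: 4593.382489
Macaulay duration D = (sum_t t * PV_t) / P = 5228.124818 / 848.041996 = 6.164936

Answer: Macaulay duration = 6.1649 years


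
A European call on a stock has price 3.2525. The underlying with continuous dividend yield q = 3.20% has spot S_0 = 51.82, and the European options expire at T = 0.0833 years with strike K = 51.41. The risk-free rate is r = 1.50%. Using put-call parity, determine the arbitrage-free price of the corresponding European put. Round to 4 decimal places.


Answer: Put price = 2.9163

Derivation:
Put-call parity: C - P = S_0 * exp(-qT) - K * exp(-rT).
S_0 * exp(-qT) = 51.8200 * 0.99733795 = 51.68205255
K * exp(-rT) = 51.4100 * 0.99875128 = 51.34580332
P = C - S*exp(-qT) + K*exp(-rT)
P = 3.2525 - 51.68205255 + 51.34580332 = 2.9163


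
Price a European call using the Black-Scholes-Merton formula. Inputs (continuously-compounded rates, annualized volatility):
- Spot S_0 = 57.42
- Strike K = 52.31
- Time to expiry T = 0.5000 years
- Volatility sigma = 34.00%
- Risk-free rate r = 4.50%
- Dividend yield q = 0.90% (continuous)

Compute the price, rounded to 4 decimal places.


d1 = (ln(S/K) + (r - q + 0.5*sigma^2) * T) / (sigma * sqrt(T)) = 0.58276046
d2 = d1 - sigma * sqrt(T) = 0.34234416
exp(-rT) = 0.97775124; exp(-qT) = 0.99551011
C = S_0 * exp(-qT) * N(d1) - K * exp(-rT) * N(d2)
N(d1) = 0.71997272; N(d2) = 0.63395405
C = 57.4200 * 0.99551011 * 0.71997272 - 52.3100 * 0.97775124 * 0.63395405 = 8.7309

Answer: Price = 8.7309


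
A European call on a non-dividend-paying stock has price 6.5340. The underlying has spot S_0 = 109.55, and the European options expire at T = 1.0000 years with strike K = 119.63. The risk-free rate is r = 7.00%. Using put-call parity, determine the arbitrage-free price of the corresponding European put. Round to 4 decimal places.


Answer: Put price = 8.5263

Derivation:
Put-call parity: C - P = S_0 * exp(-qT) - K * exp(-rT).
S_0 * exp(-qT) = 109.5500 * 1.00000000 = 109.55000000
K * exp(-rT) = 119.6300 * 0.93239382 = 111.54227268
P = C - S*exp(-qT) + K*exp(-rT)
P = 6.5340 - 109.55000000 + 111.54227268 = 8.5263


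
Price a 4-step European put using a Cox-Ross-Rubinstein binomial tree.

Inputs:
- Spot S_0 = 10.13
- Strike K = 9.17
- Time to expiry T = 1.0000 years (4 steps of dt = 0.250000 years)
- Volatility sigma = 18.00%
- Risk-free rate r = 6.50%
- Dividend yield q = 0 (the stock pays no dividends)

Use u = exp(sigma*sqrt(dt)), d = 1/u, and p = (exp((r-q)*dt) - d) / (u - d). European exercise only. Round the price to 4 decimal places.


Answer: Price = V(0,0) = 0.1898

Derivation:
dt = T/N = 0.250000
u = exp(sigma*sqrt(dt)) = 1.094174; d = 1/u = 0.913931
p = (exp((r-q)*dt) - d) / (u - d) = 0.568408
Discount per step: exp(-r*dt) = 0.983881
Stock lattice S(k, i) with i counting down-moves:
  k=0: S(0,0) = 10.1300
  k=1: S(1,0) = 11.0840; S(1,1) = 9.2581
  k=2: S(2,0) = 12.1278; S(2,1) = 10.1300; S(2,2) = 8.4613
  k=3: S(3,0) = 13.2699; S(3,1) = 11.0840; S(3,2) = 9.2581; S(3,3) = 7.7330
  k=4: S(4,0) = 14.5196; S(4,1) = 12.1278; S(4,2) = 10.1300; S(4,3) = 8.4613; S(4,4) = 7.0675
Terminal payoffs V(N, i) = max(K - S_T, 0):
  V(4,0) = 0.000000; V(4,1) = 0.000000; V(4,2) = 0.000000; V(4,3) = 0.708713; V(4,4) = 2.102539
Backward induction: V(k, i) = exp(-r*dt) * [p * V(k+1, i) + (1-p) * V(k+1, i+1)].
  V(3,0) = exp(-r*dt) * [p*0.000000 + (1-p)*0.000000] = 0.000000
  V(3,1) = exp(-r*dt) * [p*0.000000 + (1-p)*0.000000] = 0.000000
  V(3,2) = exp(-r*dt) * [p*0.000000 + (1-p)*0.708713] = 0.300945
  V(3,3) = exp(-r*dt) * [p*0.708713 + (1-p)*2.102539] = 1.289157
  V(2,0) = exp(-r*dt) * [p*0.000000 + (1-p)*0.000000] = 0.000000
  V(2,1) = exp(-r*dt) * [p*0.000000 + (1-p)*0.300945] = 0.127792
  V(2,2) = exp(-r*dt) * [p*0.300945 + (1-p)*1.289157] = 0.715724
  V(1,0) = exp(-r*dt) * [p*0.000000 + (1-p)*0.127792] = 0.054265
  V(1,1) = exp(-r*dt) * [p*0.127792 + (1-p)*0.715724] = 0.375389
  V(0,0) = exp(-r*dt) * [p*0.054265 + (1-p)*0.375389] = 0.189751


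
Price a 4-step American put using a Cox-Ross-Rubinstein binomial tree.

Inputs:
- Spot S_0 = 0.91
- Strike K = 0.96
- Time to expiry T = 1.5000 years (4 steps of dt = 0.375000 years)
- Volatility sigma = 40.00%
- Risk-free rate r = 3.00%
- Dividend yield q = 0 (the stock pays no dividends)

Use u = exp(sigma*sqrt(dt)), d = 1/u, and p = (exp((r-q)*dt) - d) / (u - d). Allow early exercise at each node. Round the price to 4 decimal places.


dt = T/N = 0.375000
u = exp(sigma*sqrt(dt)) = 1.277556; d = 1/u = 0.782744
p = (exp((r-q)*dt) - d) / (u - d) = 0.461931
Discount per step: exp(-r*dt) = 0.988813
Stock lattice S(k, i) with i counting down-moves:
  k=0: S(0,0) = 0.9100
  k=1: S(1,0) = 1.1626; S(1,1) = 0.7123
  k=2: S(2,0) = 1.4853; S(2,1) = 0.9100; S(2,2) = 0.5575
  k=3: S(3,0) = 1.8975; S(3,1) = 1.1626; S(3,2) = 0.7123; S(3,3) = 0.4364
  k=4: S(4,0) = 2.4242; S(4,1) = 1.4853; S(4,2) = 0.9100; S(4,3) = 0.5575; S(4,4) = 0.3416
Terminal payoffs V(N, i) = max(K - S_T, 0):
  V(4,0) = 0.000000; V(4,1) = 0.000000; V(4,2) = 0.050000; V(4,3) = 0.402453; V(4,4) = 0.618397
Backward induction: V(k, i) = exp(-r*dt) * [p * V(k+1, i) + (1-p) * V(k+1, i+1)]; then take max(V_cont, immediate exercise) for American.
  V(3,0) = exp(-r*dt) * [p*0.000000 + (1-p)*0.000000] = 0.000000; exercise = 0.000000; V(3,0) = max -> 0.000000
  V(3,1) = exp(-r*dt) * [p*0.000000 + (1-p)*0.050000] = 0.026602; exercise = 0.000000; V(3,1) = max -> 0.026602
  V(3,2) = exp(-r*dt) * [p*0.050000 + (1-p)*0.402453] = 0.236963; exercise = 0.247703; V(3,2) = max -> 0.247703
  V(3,3) = exp(-r*dt) * [p*0.402453 + (1-p)*0.618397] = 0.512844; exercise = 0.523583; V(3,3) = max -> 0.523583
  V(2,0) = exp(-r*dt) * [p*0.000000 + (1-p)*0.026602] = 0.014154; exercise = 0.000000; V(2,0) = max -> 0.014154
  V(2,1) = exp(-r*dt) * [p*0.026602 + (1-p)*0.247703] = 0.143941; exercise = 0.050000; V(2,1) = max -> 0.143941
  V(2,2) = exp(-r*dt) * [p*0.247703 + (1-p)*0.523583] = 0.391714; exercise = 0.402453; V(2,2) = max -> 0.402453
  V(1,0) = exp(-r*dt) * [p*0.014154 + (1-p)*0.143941] = 0.083049; exercise = 0.000000; V(1,0) = max -> 0.083049
  V(1,1) = exp(-r*dt) * [p*0.143941 + (1-p)*0.402453] = 0.279872; exercise = 0.247703; V(1,1) = max -> 0.279872
  V(0,0) = exp(-r*dt) * [p*0.083049 + (1-p)*0.279872] = 0.186839; exercise = 0.050000; V(0,0) = max -> 0.186839

Answer: Price = V(0,0) = 0.1868


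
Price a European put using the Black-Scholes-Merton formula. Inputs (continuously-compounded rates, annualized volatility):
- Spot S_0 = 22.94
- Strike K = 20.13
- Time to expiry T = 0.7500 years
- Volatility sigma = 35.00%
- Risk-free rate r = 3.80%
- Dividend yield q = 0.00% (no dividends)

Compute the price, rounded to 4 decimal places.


Answer: Price = 1.2138

Derivation:
d1 = (ln(S/K) + (r - q + 0.5*sigma^2) * T) / (sigma * sqrt(T)) = 0.67668214
d2 = d1 - sigma * sqrt(T) = 0.37357324
exp(-rT) = 0.97190229; exp(-qT) = 1.00000000
P = K * exp(-rT) * N(-d2) - S_0 * exp(-qT) * N(-d1)
N(-d1) = 0.24930383; N(-d2) = 0.35436092
P = 20.1300 * 0.97190229 * 0.35436092 - 22.9400 * 1.00000000 * 0.24930383 = 1.2138


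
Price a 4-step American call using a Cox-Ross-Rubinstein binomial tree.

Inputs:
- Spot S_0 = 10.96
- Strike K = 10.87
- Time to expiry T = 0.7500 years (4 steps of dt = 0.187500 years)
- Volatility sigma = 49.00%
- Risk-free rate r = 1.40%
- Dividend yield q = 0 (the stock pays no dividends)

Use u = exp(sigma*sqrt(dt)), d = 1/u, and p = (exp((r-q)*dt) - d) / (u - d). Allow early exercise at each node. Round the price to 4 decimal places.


Answer: Price = V(0,0) = 1.8345

Derivation:
dt = T/N = 0.187500
u = exp(sigma*sqrt(dt)) = 1.236366; d = 1/u = 0.808822
p = (exp((r-q)*dt) - d) / (u - d) = 0.453302
Discount per step: exp(-r*dt) = 0.997378
Stock lattice S(k, i) with i counting down-moves:
  k=0: S(0,0) = 10.9600
  k=1: S(1,0) = 13.5506; S(1,1) = 8.8647
  k=2: S(2,0) = 16.7535; S(2,1) = 10.9600; S(2,2) = 7.1700
  k=3: S(3,0) = 20.7134; S(3,1) = 13.5506; S(3,2) = 8.8647; S(3,3) = 5.7992
  k=4: S(4,0) = 25.6093; S(4,1) = 16.7535; S(4,2) = 10.9600; S(4,3) = 7.1700; S(4,4) = 4.6905
Terminal payoffs V(N, i) = max(S_T - K, 0):
  V(4,0) = 14.739341; V(4,1) = 5.883459; V(4,2) = 0.090000; V(4,3) = 0.000000; V(4,4) = 0.000000
Backward induction: V(k, i) = exp(-r*dt) * [p * V(k+1, i) + (1-p) * V(k+1, i+1)]; then take max(V_cont, immediate exercise) for American.
  V(3,0) = exp(-r*dt) * [p*14.739341 + (1-p)*5.883459] = 9.871899; exercise = 9.843402; V(3,0) = max -> 9.871899
  V(3,1) = exp(-r*dt) * [p*5.883459 + (1-p)*0.090000] = 2.709065; exercise = 2.680569; V(3,1) = max -> 2.709065
  V(3,2) = exp(-r*dt) * [p*0.090000 + (1-p)*0.000000] = 0.040690; exercise = 0.000000; V(3,2) = max -> 0.040690
  V(3,3) = exp(-r*dt) * [p*0.000000 + (1-p)*0.000000] = 0.000000; exercise = 0.000000; V(3,3) = max -> 0.000000
  V(2,0) = exp(-r*dt) * [p*9.871899 + (1-p)*2.709065] = 5.940377; exercise = 5.883459; V(2,0) = max -> 5.940377
  V(2,1) = exp(-r*dt) * [p*2.709065 + (1-p)*0.040690] = 1.246992; exercise = 0.090000; V(2,1) = max -> 1.246992
  V(2,2) = exp(-r*dt) * [p*0.040690 + (1-p)*0.000000] = 0.018397; exercise = 0.000000; V(2,2) = max -> 0.018397
  V(1,0) = exp(-r*dt) * [p*5.940377 + (1-p)*1.246992] = 3.365665; exercise = 2.680569; V(1,0) = max -> 3.365665
  V(1,1) = exp(-r*dt) * [p*1.246992 + (1-p)*0.018397] = 0.573813; exercise = 0.000000; V(1,1) = max -> 0.573813
  V(0,0) = exp(-r*dt) * [p*3.365665 + (1-p)*0.573813] = 1.834543; exercise = 0.090000; V(0,0) = max -> 1.834543


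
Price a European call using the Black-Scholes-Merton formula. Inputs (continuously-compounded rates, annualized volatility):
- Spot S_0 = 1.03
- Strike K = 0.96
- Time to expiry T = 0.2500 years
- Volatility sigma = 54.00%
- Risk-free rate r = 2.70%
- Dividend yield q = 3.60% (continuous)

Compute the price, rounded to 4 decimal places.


Answer: Price = 0.1430

Derivation:
d1 = (ln(S/K) + (r - q + 0.5*sigma^2) * T) / (sigma * sqrt(T)) = 0.38733628
d2 = d1 - sigma * sqrt(T) = 0.11733628
exp(-rT) = 0.99327273; exp(-qT) = 0.99104038
C = S_0 * exp(-qT) * N(d1) - K * exp(-rT) * N(d2)
N(d1) = 0.65074637; N(d2) = 0.54670321
C = 1.0300 * 0.99104038 * 0.65074637 - 0.9600 * 0.99327273 * 0.54670321 = 0.1430


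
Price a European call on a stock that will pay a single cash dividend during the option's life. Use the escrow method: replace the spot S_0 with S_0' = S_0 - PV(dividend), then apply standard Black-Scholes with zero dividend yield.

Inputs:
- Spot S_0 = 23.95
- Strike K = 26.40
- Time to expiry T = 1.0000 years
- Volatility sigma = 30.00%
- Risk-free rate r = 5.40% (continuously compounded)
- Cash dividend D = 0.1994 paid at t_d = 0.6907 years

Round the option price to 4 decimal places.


PV(D) = D * exp(-r * t_d) = 0.1994 * 0.96338920 = 0.19209981
S_0' = S_0 - PV(D) = 23.9500 - 0.19209981 = 23.75790019
d1 = (ln(S_0'/K) + (r + sigma^2/2)*T) / (sigma*sqrt(T)) = -0.02149632
d2 = d1 - sigma*sqrt(T) = -0.32149632
exp(-rT) = 0.94743211
N(d1) = 0.49142487; N(d2) = 0.37391715
C = S_0' * N(d1) - K * exp(-rT) * N(d2) = 23.75790019 * 0.49142487 - 26.4000 * 0.94743211 * 0.37391715 = 2.3227

Answer: Price = 2.3227


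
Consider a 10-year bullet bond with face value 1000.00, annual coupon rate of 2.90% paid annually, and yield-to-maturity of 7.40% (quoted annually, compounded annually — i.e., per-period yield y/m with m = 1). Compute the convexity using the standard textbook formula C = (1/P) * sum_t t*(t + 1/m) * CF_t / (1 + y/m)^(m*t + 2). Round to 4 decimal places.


Coupon per period c = face * coupon_rate / m = 29.000000
Periods per year m = 1; per-period yield y/m = 0.074000
Number of cashflows N = 10
Cashflows (t years, CF_t, discount factor 1/(1+y/m)^(m*t), PV):
  t = 1.0000: CF_t = 29.000000, DF = 0.931099, PV = 27.001862
  t = 2.0000: CF_t = 29.000000, DF = 0.866945, PV = 25.141399
  t = 3.0000: CF_t = 29.000000, DF = 0.807211, PV = 23.409124
  t = 4.0000: CF_t = 29.000000, DF = 0.751593, PV = 21.796204
  t = 5.0000: CF_t = 29.000000, DF = 0.699808, PV = 20.294418
  t = 6.0000: CF_t = 29.000000, DF = 0.651590, PV = 18.896106
  t = 7.0000: CF_t = 29.000000, DF = 0.606694, PV = 17.594139
  t = 8.0000: CF_t = 29.000000, DF = 0.564892, PV = 16.381880
  t = 9.0000: CF_t = 29.000000, DF = 0.525971, PV = 15.253147
  t = 10.0000: CF_t = 1029.000000, DF = 0.489731, PV = 503.932724
Price P = sum_t PV_t = 689.701003
Convexity numerator sum_t t*(t + 1/m) * CF_t / (1+y/m)^(m*t + 2):
  t = 1.0000: term = 46.818247
  t = 2.0000: term = 130.777227
  t = 3.0000: term = 243.533010
  t = 4.0000: term = 377.922114
  t = 5.0000: term = 527.824182
  t = 6.0000: term = 688.038971
  t = 7.0000: term = 854.176251
  t = 8.0000: term = 1022.557364
  t = 9.0000: term = 1190.127286
  t = 10.0000: term = 48057.003038
Convexity = (1/P) * sum = 53138.777690 / 689.701003 = 77.046108

Answer: Convexity = 77.0461


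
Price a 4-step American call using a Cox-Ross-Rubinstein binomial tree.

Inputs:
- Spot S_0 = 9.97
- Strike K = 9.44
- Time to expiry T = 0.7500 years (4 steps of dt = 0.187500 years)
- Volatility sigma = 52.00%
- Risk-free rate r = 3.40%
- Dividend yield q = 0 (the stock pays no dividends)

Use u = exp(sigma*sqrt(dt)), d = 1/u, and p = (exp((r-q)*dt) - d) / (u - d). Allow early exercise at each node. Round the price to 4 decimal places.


dt = T/N = 0.187500
u = exp(sigma*sqrt(dt)) = 1.252531; d = 1/u = 0.798383
p = (exp((r-q)*dt) - d) / (u - d) = 0.458027
Discount per step: exp(-r*dt) = 0.993645
Stock lattice S(k, i) with i counting down-moves:
  k=0: S(0,0) = 9.9700
  k=1: S(1,0) = 12.4877; S(1,1) = 7.9599
  k=2: S(2,0) = 15.6413; S(2,1) = 9.9700; S(2,2) = 6.3550
  k=3: S(3,0) = 19.5912; S(3,1) = 12.4877; S(3,2) = 7.9599; S(3,3) = 5.0738
  k=4: S(4,0) = 24.5386; S(4,1) = 15.6413; S(4,2) = 9.9700; S(4,3) = 6.3550; S(4,4) = 4.0508
Terminal payoffs V(N, i) = max(S_T - K, 0):
  V(4,0) = 15.098591; V(4,1) = 6.201283; V(4,2) = 0.530000; V(4,3) = 0.000000; V(4,4) = 0.000000
Backward induction: V(k, i) = exp(-r*dt) * [p * V(k+1, i) + (1-p) * V(k+1, i+1)]; then take max(V_cont, immediate exercise) for American.
  V(3,0) = exp(-r*dt) * [p*15.098591 + (1-p)*6.201283] = 10.211187; exercise = 10.151198; V(3,0) = max -> 10.211187
  V(3,1) = exp(-r*dt) * [p*6.201283 + (1-p)*0.530000] = 3.107726; exercise = 3.047738; V(3,1) = max -> 3.107726
  V(3,2) = exp(-r*dt) * [p*0.530000 + (1-p)*0.000000] = 0.241212; exercise = 0.000000; V(3,2) = max -> 0.241212
  V(3,3) = exp(-r*dt) * [p*0.000000 + (1-p)*0.000000] = 0.000000; exercise = 0.000000; V(3,3) = max -> 0.000000
  V(2,0) = exp(-r*dt) * [p*10.211187 + (1-p)*3.107726] = 6.320879; exercise = 6.201283; V(2,0) = max -> 6.320879
  V(2,1) = exp(-r*dt) * [p*3.107726 + (1-p)*0.241212] = 1.544277; exercise = 0.530000; V(2,1) = max -> 1.544277
  V(2,2) = exp(-r*dt) * [p*0.241212 + (1-p)*0.000000] = 0.109779; exercise = 0.000000; V(2,2) = max -> 0.109779
  V(1,0) = exp(-r*dt) * [p*6.320879 + (1-p)*1.544277] = 3.708374; exercise = 3.047738; V(1,0) = max -> 3.708374
  V(1,1) = exp(-r*dt) * [p*1.544277 + (1-p)*0.109779] = 0.761945; exercise = 0.000000; V(1,1) = max -> 0.761945
  V(0,0) = exp(-r*dt) * [p*3.708374 + (1-p)*0.761945] = 2.098071; exercise = 0.530000; V(0,0) = max -> 2.098071

Answer: Price = V(0,0) = 2.0981


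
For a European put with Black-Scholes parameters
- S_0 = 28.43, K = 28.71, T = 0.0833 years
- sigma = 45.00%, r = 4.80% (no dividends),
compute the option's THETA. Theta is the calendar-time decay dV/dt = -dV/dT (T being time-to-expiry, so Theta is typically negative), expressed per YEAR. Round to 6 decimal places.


d1 = 0.0202648642; d2 = -0.1096129630
phi(d1) = 0.3988603731; exp(-qT) = 1.0000000000; exp(-rT) = 0.9960095830
Theta = -S*exp(-qT)*phi(d1)*sigma/(2*sqrt(T)) + r*K*exp(-rT)*N(-d2) - q*S*exp(-qT)*N(-d1)
N(-d1) = 0.4919160422; N(-d2) = 0.5436418352; sqrt(T) = 0.2886173938
Term 1 = -28.4300 * 1.0000000000 * 0.3988603731 * 0.4500 / (2 * 0.2886173938) = -8.8401120183
Term 2 = 0.0480 * 28.7100 * 0.9960095830 * 0.5436418352 = 0.7461923919
Term 3 = 0 (no dividend yield, q = 0)
Theta = -8.8401120183 + (0.7461923919) + (0.0000000000) = -8.093920

Answer: Theta = -8.093920


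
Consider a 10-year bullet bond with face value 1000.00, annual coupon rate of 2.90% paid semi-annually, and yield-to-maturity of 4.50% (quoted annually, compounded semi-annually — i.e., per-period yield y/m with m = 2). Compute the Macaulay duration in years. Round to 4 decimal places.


Coupon per period c = face * coupon_rate / m = 14.500000
Periods per year m = 2; per-period yield y/m = 0.022500
Number of cashflows N = 20
Cashflows (t years, CF_t, discount factor 1/(1+y/m)^(m*t), PV):
  t = 0.5000: CF_t = 14.500000, DF = 0.977995, PV = 14.180929
  t = 1.0000: CF_t = 14.500000, DF = 0.956474, PV = 13.868879
  t = 1.5000: CF_t = 14.500000, DF = 0.935427, PV = 13.563696
  t = 2.0000: CF_t = 14.500000, DF = 0.914843, PV = 13.265229
  t = 2.5000: CF_t = 14.500000, DF = 0.894712, PV = 12.973329
  t = 3.0000: CF_t = 14.500000, DF = 0.875024, PV = 12.687852
  t = 3.5000: CF_t = 14.500000, DF = 0.855769, PV = 12.408657
  t = 4.0000: CF_t = 14.500000, DF = 0.836938, PV = 12.135606
  t = 4.5000: CF_t = 14.500000, DF = 0.818522, PV = 11.868563
  t = 5.0000: CF_t = 14.500000, DF = 0.800510, PV = 11.607397
  t = 5.5000: CF_t = 14.500000, DF = 0.782895, PV = 11.351977
  t = 6.0000: CF_t = 14.500000, DF = 0.765667, PV = 11.102178
  t = 6.5000: CF_t = 14.500000, DF = 0.748819, PV = 10.857876
  t = 7.0000: CF_t = 14.500000, DF = 0.732341, PV = 10.618950
  t = 7.5000: CF_t = 14.500000, DF = 0.716226, PV = 10.385281
  t = 8.0000: CF_t = 14.500000, DF = 0.700466, PV = 10.156754
  t = 8.5000: CF_t = 14.500000, DF = 0.685052, PV = 9.933256
  t = 9.0000: CF_t = 14.500000, DF = 0.669978, PV = 9.714676
  t = 9.5000: CF_t = 14.500000, DF = 0.655235, PV = 9.500905
  t = 10.0000: CF_t = 1014.500000, DF = 0.640816, PV = 650.108311
Price P = sum_t PV_t = 872.290301
Macaulay numerator sum_t t * PV_t:
  t * PV_t at t = 0.5000: 7.090465
  t * PV_t at t = 1.0000: 13.868879
  t * PV_t at t = 1.5000: 20.345544
  t * PV_t at t = 2.0000: 26.530457
  t * PV_t at t = 2.5000: 32.433322
  t * PV_t at t = 3.0000: 38.063556
  t * PV_t at t = 3.5000: 43.430300
  t * PV_t at t = 4.0000: 48.542424
  t * PV_t at t = 4.5000: 53.408535
  t * PV_t at t = 5.0000: 58.036985
  t * PV_t at t = 5.5000: 62.435876
  t * PV_t at t = 6.0000: 66.613070
  t * PV_t at t = 6.5000: 70.576195
  t * PV_t at t = 7.0000: 74.332649
  t * PV_t at t = 7.5000: 77.889608
  t * PV_t at t = 8.0000: 81.254032
  t * PV_t at t = 8.5000: 84.432674
  t * PV_t at t = 9.0000: 87.432080
  t * PV_t at t = 9.5000: 90.258600
  t * PV_t at t = 10.0000: 6501.083105
Macaulay duration D = (sum_t t * PV_t) / P = 7538.058355 / 872.290301 = 8.641685

Answer: Macaulay duration = 8.6417 years


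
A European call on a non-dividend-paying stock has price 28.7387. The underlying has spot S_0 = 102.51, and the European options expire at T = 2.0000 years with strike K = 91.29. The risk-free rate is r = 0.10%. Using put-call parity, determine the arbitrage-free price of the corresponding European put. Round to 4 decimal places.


Answer: Put price = 17.3363

Derivation:
Put-call parity: C - P = S_0 * exp(-qT) - K * exp(-rT).
S_0 * exp(-qT) = 102.5100 * 1.00000000 = 102.51000000
K * exp(-rT) = 91.2900 * 0.99800200 = 91.10760246
P = C - S*exp(-qT) + K*exp(-rT)
P = 28.7387 - 102.51000000 + 91.10760246 = 17.3363


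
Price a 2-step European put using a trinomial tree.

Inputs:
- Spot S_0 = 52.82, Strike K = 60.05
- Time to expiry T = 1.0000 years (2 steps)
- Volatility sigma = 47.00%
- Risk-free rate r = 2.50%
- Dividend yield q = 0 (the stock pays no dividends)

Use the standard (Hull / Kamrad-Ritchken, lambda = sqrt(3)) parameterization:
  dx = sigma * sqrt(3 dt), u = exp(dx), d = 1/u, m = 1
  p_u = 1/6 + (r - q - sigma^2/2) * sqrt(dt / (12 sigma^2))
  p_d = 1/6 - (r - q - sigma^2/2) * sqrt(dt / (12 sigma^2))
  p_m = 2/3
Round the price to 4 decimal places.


Answer: Price = V(0,0) = 13.3036

Derivation:
dt = T/N = 0.500000; dx = sigma*sqrt(3*dt) = 0.575630
u = exp(dx) = 1.778251; d = 1/u = 0.562350
p_u = 0.129555, p_m = 0.666667, p_d = 0.203778
Discount per step: exp(-r*dt) = 0.987578
Stock lattice S(k, j) with j the centered position index:
  k=0: S(0,+0) = 52.8200
  k=1: S(1,-1) = 29.7033; S(1,+0) = 52.8200; S(1,+1) = 93.9272
  k=2: S(2,-2) = 16.7037; S(2,-1) = 29.7033; S(2,+0) = 52.8200; S(2,+1) = 93.9272; S(2,+2) = 167.0261
Terminal payoffs V(N, j) = max(K - S_T, 0):
  V(2,-2) = 43.346309; V(2,-1) = 30.346650; V(2,+0) = 7.230000; V(2,+1) = 0.000000; V(2,+2) = 0.000000
Backward induction: V(k, j) = exp(-r*dt) * [p_u * V(k+1, j+1) + p_m * V(k+1, j) + p_d * V(k+1, j-1)]
  V(1,-1) = exp(-r*dt) * [p_u*7.230000 + p_m*30.346650 + p_d*43.346309] = 29.628140
  V(1,+0) = exp(-r*dt) * [p_u*0.000000 + p_m*7.230000 + p_d*30.346650] = 10.867291
  V(1,+1) = exp(-r*dt) * [p_u*0.000000 + p_m*0.000000 + p_d*7.230000] = 1.455014
  V(0,+0) = exp(-r*dt) * [p_u*1.455014 + p_m*10.867291 + p_d*29.628140] = 13.303595


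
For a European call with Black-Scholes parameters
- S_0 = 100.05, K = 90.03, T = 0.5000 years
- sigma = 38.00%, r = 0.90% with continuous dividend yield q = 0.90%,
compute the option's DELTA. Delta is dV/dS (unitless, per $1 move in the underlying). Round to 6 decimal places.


d1 = 0.5270815365; d2 = 0.2583809597
phi(d1) = 0.3472028783; exp(-qT) = 0.9955101098; exp(-rT) = 0.9955101098
N(d1) = 0.7009315161
Delta = exp(-qT) * N(d1) = 0.9955101098 * 0.7009315161 = 0.697784

Answer: Delta = 0.697784


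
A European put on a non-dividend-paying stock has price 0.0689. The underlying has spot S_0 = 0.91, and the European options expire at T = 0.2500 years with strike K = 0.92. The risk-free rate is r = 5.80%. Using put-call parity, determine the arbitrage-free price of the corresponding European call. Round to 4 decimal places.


Put-call parity: C - P = S_0 * exp(-qT) - K * exp(-rT).
S_0 * exp(-qT) = 0.9100 * 1.00000000 = 0.91000000
K * exp(-rT) = 0.9200 * 0.98560462 = 0.90675625
C = P + S*exp(-qT) - K*exp(-rT)
C = 0.0689 + 0.91000000 - 0.90675625 = 0.0721

Answer: Call price = 0.0721


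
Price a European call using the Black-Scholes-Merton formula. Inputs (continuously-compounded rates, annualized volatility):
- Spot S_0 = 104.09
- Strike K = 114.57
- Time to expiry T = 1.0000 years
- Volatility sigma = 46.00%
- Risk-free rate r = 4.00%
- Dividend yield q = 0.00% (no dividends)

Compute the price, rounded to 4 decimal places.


Answer: Price = 16.6269

Derivation:
d1 = (ln(S/K) + (r - q + 0.5*sigma^2) * T) / (sigma * sqrt(T)) = 0.10841287
d2 = d1 - sigma * sqrt(T) = -0.35158713
exp(-rT) = 0.96078944; exp(-qT) = 1.00000000
C = S_0 * exp(-qT) * N(d1) - K * exp(-rT) * N(d2)
N(d1) = 0.54316590; N(d2) = 0.36257396
C = 104.0900 * 1.00000000 * 0.54316590 - 114.5700 * 0.96078944 * 0.36257396 = 16.6269


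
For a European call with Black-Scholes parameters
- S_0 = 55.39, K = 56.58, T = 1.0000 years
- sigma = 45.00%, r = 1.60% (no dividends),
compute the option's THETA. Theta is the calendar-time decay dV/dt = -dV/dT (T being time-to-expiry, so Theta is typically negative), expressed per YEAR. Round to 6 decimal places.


Answer: Theta = -5.222184

Derivation:
d1 = 0.2133189026; d2 = -0.2366810974
phi(d1) = 0.3899678379; exp(-qT) = 1.0000000000; exp(-rT) = 0.9841273201
Theta = -S*exp(-qT)*phi(d1)*sigma/(2*sqrt(T)) - r*K*exp(-rT)*N(d2) + q*S*exp(-qT)*N(d1)
N(d1) = 0.5844608846; N(d2) = 0.4064521002; sqrt(T) = 1.0000000000
Term 1 = -55.3900 * 1.0000000000 * 0.3899678379 * 0.4500 / (2 * 1.0000000000) = -4.8600716718
Term 2 = -0.0160 * 56.5800 * 0.9841273201 * 0.4064521002 = -0.3621125578
Term 3 = 0 (no dividend yield, q = 0)
Theta = -4.8600716718 + (-0.3621125578) + (0.0000000000) = -5.222184


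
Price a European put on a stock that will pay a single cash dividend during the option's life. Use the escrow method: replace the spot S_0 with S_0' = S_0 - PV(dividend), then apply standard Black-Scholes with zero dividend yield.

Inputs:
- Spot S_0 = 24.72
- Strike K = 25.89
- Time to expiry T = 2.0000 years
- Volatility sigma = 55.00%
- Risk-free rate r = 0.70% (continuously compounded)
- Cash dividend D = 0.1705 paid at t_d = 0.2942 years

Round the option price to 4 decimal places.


PV(D) = D * exp(-r * t_d) = 0.1705 * 0.99794272 = 0.17014923
S_0' = S_0 - PV(D) = 24.7200 - 0.17014923 = 24.54985077
d1 = (ln(S_0'/K) + (r + sigma^2/2)*T) / (sigma*sqrt(T)) = 0.33857427
d2 = d1 - sigma*sqrt(T) = -0.43924319
exp(-rT) = 0.98609754
N(-d1) = 0.36746523; N(-d2) = 0.66975733
P = K * exp(-rT) * N(-d2) - S_0' * N(-d1) = 25.8900 * 0.98609754 * 0.66975733 - 24.54985077 * 0.36746523 = 8.0777

Answer: Price = 8.0777


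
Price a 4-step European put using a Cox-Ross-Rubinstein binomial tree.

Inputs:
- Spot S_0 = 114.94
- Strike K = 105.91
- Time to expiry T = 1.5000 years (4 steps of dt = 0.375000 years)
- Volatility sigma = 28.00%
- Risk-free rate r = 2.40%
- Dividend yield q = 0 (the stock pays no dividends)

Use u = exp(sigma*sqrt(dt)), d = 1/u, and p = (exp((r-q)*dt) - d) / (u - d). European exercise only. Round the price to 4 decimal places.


Answer: Price = V(0,0) = 9.5543

Derivation:
dt = T/N = 0.375000
u = exp(sigma*sqrt(dt)) = 1.187042; d = 1/u = 0.842430
p = (exp((r-q)*dt) - d) / (u - d) = 0.483473
Discount per step: exp(-r*dt) = 0.991040
Stock lattice S(k, i) with i counting down-moves:
  k=0: S(0,0) = 114.9400
  k=1: S(1,0) = 136.4386; S(1,1) = 96.8289
  k=2: S(2,0) = 161.9583; S(2,1) = 114.9400; S(2,2) = 81.5716
  k=3: S(3,0) = 192.2512; S(3,1) = 136.4386; S(3,2) = 96.8289; S(3,3) = 68.7184
  k=4: S(4,0) = 228.2103; S(4,1) = 161.9583; S(4,2) = 114.9400; S(4,3) = 81.5716; S(4,4) = 57.8905
Terminal payoffs V(N, i) = max(K - S_T, 0):
  V(4,0) = 0.000000; V(4,1) = 0.000000; V(4,2) = 0.000000; V(4,3) = 24.338357; V(4,4) = 48.019510
Backward induction: V(k, i) = exp(-r*dt) * [p * V(k+1, i) + (1-p) * V(k+1, i+1)].
  V(3,0) = exp(-r*dt) * [p*0.000000 + (1-p)*0.000000] = 0.000000
  V(3,1) = exp(-r*dt) * [p*0.000000 + (1-p)*0.000000] = 0.000000
  V(3,2) = exp(-r*dt) * [p*0.000000 + (1-p)*24.338357] = 12.458786
  V(3,3) = exp(-r*dt) * [p*24.338357 + (1-p)*48.019510] = 36.242658
  V(2,0) = exp(-r*dt) * [p*0.000000 + (1-p)*0.000000] = 0.000000
  V(2,1) = exp(-r*dt) * [p*0.000000 + (1-p)*12.458786] = 6.377643
  V(2,2) = exp(-r*dt) * [p*12.458786 + (1-p)*36.242658] = 24.522106
  V(1,0) = exp(-r*dt) * [p*0.000000 + (1-p)*6.377643] = 3.264710
  V(1,1) = exp(-r*dt) * [p*6.377643 + (1-p)*24.522106] = 15.608638
  V(0,0) = exp(-r*dt) * [p*3.264710 + (1-p)*15.608638] = 9.554307


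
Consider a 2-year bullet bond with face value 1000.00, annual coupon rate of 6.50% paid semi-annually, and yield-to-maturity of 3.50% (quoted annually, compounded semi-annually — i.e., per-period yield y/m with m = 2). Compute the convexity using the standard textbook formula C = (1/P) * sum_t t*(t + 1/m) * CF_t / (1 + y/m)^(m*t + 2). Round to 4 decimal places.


Coupon per period c = face * coupon_rate / m = 32.500000
Periods per year m = 2; per-period yield y/m = 0.017500
Number of cashflows N = 4
Cashflows (t years, CF_t, discount factor 1/(1+y/m)^(m*t), PV):
  t = 0.5000: CF_t = 32.500000, DF = 0.982801, PV = 31.941032
  t = 1.0000: CF_t = 32.500000, DF = 0.965898, PV = 31.391678
  t = 1.5000: CF_t = 32.500000, DF = 0.949285, PV = 30.851772
  t = 2.0000: CF_t = 1032.500000, DF = 0.932959, PV = 963.279657
Price P = sum_t PV_t = 1057.464138
Convexity numerator sum_t t*(t + 1/m) * CF_t / (1+y/m)^(m*t + 2):
  t = 0.5000: term = 15.425886
  t = 1.0000: term = 45.481727
  t = 1.5000: term = 89.398972
  t = 2.0000: term = 4652.148372
Convexity = (1/P) * sum = 4802.454957 / 1057.464138 = 4.541483

Answer: Convexity = 4.5415


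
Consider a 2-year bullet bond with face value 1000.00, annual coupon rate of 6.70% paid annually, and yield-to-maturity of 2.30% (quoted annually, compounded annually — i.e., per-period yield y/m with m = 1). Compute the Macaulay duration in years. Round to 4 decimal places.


Coupon per period c = face * coupon_rate / m = 67.000000
Periods per year m = 1; per-period yield y/m = 0.023000
Number of cashflows N = 2
Cashflows (t years, CF_t, discount factor 1/(1+y/m)^(m*t), PV):
  t = 1.0000: CF_t = 67.000000, DF = 0.977517, PV = 65.493646
  t = 2.0000: CF_t = 1067.000000, DF = 0.955540, PV = 1019.560853
Price P = sum_t PV_t = 1085.054499
Macaulay numerator sum_t t * PV_t:
  t * PV_t at t = 1.0000: 65.493646
  t * PV_t at t = 2.0000: 2039.121706
Macaulay duration D = (sum_t t * PV_t) / P = 2104.615352 / 1085.054499 = 1.939640

Answer: Macaulay duration = 1.9396 years


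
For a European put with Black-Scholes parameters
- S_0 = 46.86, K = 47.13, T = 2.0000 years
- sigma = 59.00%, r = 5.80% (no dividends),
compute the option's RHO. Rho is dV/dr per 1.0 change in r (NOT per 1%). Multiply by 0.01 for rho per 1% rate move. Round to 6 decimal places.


Answer: Rho = -51.385631

Derivation:
d1 = 0.5493317136; d2 = -0.2850542882
phi(d1) = 0.3430698532; exp(-qT) = 1.0000000000; exp(-rT) = 0.8904752233
N(-d2) = 0.6121987248
Rho = -K*T*exp(-rT)*N(-d2) = -47.1300 * 2.0000 * 0.8904752233 * 0.6121987248 = -51.385631


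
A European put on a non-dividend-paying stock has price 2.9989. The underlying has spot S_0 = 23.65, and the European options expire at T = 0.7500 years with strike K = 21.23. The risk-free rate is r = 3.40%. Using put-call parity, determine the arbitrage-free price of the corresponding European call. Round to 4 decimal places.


Put-call parity: C - P = S_0 * exp(-qT) - K * exp(-rT).
S_0 * exp(-qT) = 23.6500 * 1.00000000 = 23.65000000
K * exp(-rT) = 21.2300 * 0.97482238 = 20.69547911
C = P + S*exp(-qT) - K*exp(-rT)
C = 2.9989 + 23.65000000 - 20.69547911 = 5.9534

Answer: Call price = 5.9534


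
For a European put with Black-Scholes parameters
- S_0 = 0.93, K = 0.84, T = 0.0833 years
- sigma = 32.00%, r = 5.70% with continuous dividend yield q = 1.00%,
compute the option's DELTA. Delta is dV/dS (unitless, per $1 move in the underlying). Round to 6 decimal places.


d1 = 1.1906198816; d2 = 1.0982623156
phi(d1) = 0.1963755495; exp(-qT) = 0.9991673468; exp(-rT) = 0.9952631544
N(-d1) = 0.1169014215
Delta = -exp(-qT) * N(-d1) = -0.9991673468 * 0.1169014215 = -0.116804

Answer: Delta = -0.116804


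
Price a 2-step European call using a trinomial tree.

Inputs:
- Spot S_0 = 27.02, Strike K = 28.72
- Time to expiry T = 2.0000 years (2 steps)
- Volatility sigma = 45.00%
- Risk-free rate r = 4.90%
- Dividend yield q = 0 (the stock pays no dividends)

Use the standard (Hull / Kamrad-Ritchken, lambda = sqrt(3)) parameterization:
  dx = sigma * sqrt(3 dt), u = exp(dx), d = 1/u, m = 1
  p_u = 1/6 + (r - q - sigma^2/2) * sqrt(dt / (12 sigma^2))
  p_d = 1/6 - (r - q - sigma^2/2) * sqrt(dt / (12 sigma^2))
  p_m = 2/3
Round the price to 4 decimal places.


Answer: Price = V(0,0) = 6.4620

Derivation:
dt = T/N = 1.000000; dx = sigma*sqrt(3*dt) = 0.779423
u = exp(dx) = 2.180214; d = 1/u = 0.458671
p_u = 0.133148, p_m = 0.666667, p_d = 0.200185
Discount per step: exp(-r*dt) = 0.952181
Stock lattice S(k, j) with j the centered position index:
  k=0: S(0,+0) = 27.0200
  k=1: S(1,-1) = 12.3933; S(1,+0) = 27.0200; S(1,+1) = 58.9094
  k=2: S(2,-2) = 5.6844; S(2,-1) = 12.3933; S(2,+0) = 27.0200; S(2,+1) = 58.9094; S(2,+2) = 128.4350
Terminal payoffs V(N, j) = max(S_T - K, 0):
  V(2,-2) = 0.000000; V(2,-1) = 0.000000; V(2,+0) = 0.000000; V(2,+1) = 30.189372; V(2,+2) = 99.715015
Backward induction: V(k, j) = exp(-r*dt) * [p_u * V(k+1, j+1) + p_m * V(k+1, j) + p_d * V(k+1, j-1)]
  V(1,-1) = exp(-r*dt) * [p_u*0.000000 + p_m*0.000000 + p_d*0.000000] = 0.000000
  V(1,+0) = exp(-r*dt) * [p_u*30.189372 + p_m*0.000000 + p_d*0.000000] = 3.827447
  V(1,+1) = exp(-r*dt) * [p_u*99.715015 + p_m*30.189372 + p_d*0.000000] = 31.805830
  V(0,+0) = exp(-r*dt) * [p_u*31.805830 + p_m*3.827447 + p_d*0.000000] = 6.461999


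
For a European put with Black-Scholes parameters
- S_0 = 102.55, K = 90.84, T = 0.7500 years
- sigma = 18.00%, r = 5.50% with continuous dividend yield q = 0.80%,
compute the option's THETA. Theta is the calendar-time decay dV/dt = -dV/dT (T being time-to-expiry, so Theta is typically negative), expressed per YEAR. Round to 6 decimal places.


Answer: Theta = -1.618102

Derivation:
d1 = 1.0818951765; d2 = 0.9260106039
phi(d1) = 0.2221978407; exp(-qT) = 0.9940179641; exp(-rT) = 0.9595892027
Theta = -S*exp(-qT)*phi(d1)*sigma/(2*sqrt(T)) + r*K*exp(-rT)*N(-d2) - q*S*exp(-qT)*N(-d1)
N(-d1) = 0.1396495542; N(-d2) = 0.1772202348; sqrt(T) = 0.8660254038
Term 1 = -102.5500 * 0.9940179641 * 0.2221978407 * 0.1800 / (2 * 0.8660254038) = -2.3538653165
Term 2 = 0.0550 * 90.8400 * 0.9595892027 * 0.1772202348 = 0.8496468963
Term 3 = -0.0080 * 102.5500 * 0.9940179641 * 0.1396495542 = -0.1138831414
Theta = -2.3538653165 + (0.8496468963) + (-0.1138831414) = -1.618102


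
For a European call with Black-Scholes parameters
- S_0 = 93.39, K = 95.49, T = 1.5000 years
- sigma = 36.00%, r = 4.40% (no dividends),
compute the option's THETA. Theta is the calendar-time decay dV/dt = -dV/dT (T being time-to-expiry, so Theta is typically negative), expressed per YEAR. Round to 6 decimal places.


Answer: Theta = -6.979750

Derivation:
d1 = 0.3197099940; d2 = -0.1211981597
phi(d1) = 0.3790656866; exp(-qT) = 1.0000000000; exp(-rT) = 0.9361308643
Theta = -S*exp(-qT)*phi(d1)*sigma/(2*sqrt(T)) - r*K*exp(-rT)*N(d2) + q*S*exp(-qT)*N(d1)
N(d1) = 0.6254059085; N(d2) = 0.4517670408; sqrt(T) = 1.2247448714
Term 1 = -93.3900 * 1.0000000000 * 0.3790656866 * 0.3600 / (2 * 1.2247448714) = -5.2028550220
Term 2 = -0.0440 * 95.4900 * 0.9361308643 * 0.4517670408 = -1.7768946399
Term 3 = 0 (no dividend yield, q = 0)
Theta = -5.2028550220 + (-1.7768946399) + (0.0000000000) = -6.979750
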